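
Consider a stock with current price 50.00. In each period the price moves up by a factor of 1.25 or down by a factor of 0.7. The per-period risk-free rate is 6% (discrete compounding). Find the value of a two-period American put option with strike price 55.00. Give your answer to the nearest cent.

8.78

Risk-neutral probability p = (1 + 0.06 − 0.7)/(1.25 − 0.7) = 0.3600/0.5500 = 0.6545
Terminal stock prices: S_uu = 78.12, S_ud = 43.75, S_dd = 24.5
Terminal payoffs (K − S): max(-23.12, 0) = 0, max(11.25, 0) = 11.25, max(30.5, 0) = 30.5
Node u (S = 62.5): continuation = 1/1.06·[0.6545·0.0000 + 0.3455·11.2500] = 3.6664; exercise value = 0.0000 ≤ continuation, so V_u = 3.6664
Node d (S = 35): continuation = 1/1.06·[0.6545·11.2500 + 0.3455·30.5000] = 16.8868; exercise value = 20.0000 > continuation, so V_d = 20.0000 (exercise)
Node 0 (S = 50): continuation = 1/1.06·[0.6545·3.6664 + 0.3455·20.0000] = 8.7820; exercise value = 5.0000 ≤ continuation, so V_0 = 8.7820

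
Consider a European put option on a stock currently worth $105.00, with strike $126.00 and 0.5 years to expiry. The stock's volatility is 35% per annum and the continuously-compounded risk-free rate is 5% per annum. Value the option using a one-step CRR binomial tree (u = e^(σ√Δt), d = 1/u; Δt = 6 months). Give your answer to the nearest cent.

$21.94

CRR parameters: u = e^(σ√Δt) = e^(0.35·√0.5) = 1.2808, d = 1/u = 0.7808
Per-period rate: rΔt = 0.05·0.5 = 0.025, so R = e^0.025 = 1.0253
Risk-neutral probability p = (e^0.025 − 0.7808)/(1.2808 − 0.7808) = 0.2446/0.5000 = 0.4891
Terminal stock prices: S_u = 134.5, S_d = 81.98
Terminal payoffs (K − S): max(-8.484, 0) = 0, max(44.02, 0) = 44.02
Node 0 (S = 105): V_0 = e^(−0.025)·[0.4891·0.0000 + 0.5109·44.0202] = 21.9360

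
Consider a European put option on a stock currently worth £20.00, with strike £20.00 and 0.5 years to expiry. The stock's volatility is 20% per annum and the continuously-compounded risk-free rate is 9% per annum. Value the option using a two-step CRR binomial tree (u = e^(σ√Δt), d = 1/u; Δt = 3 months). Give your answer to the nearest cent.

£0.59

CRR parameters: u = e^(σ√Δt) = e^(0.2·√0.25) = 1.1052, d = 1/u = 0.9048
Per-period rate: rΔt = 0.09·0.25 = 0.0225, so R = e^0.0225 = 1.0228
Risk-neutral probability p = (e^0.0225 − 0.9048)/(1.1052 − 0.9048) = 0.1179/0.2003 = 0.5886
Terminal stock prices: S_uu = 24.43, S_ud = 20, S_dd = 16.37
Terminal payoffs (K − S): max(-4.428, 0) = 0, max(0, 0) = 0, max(3.625, 0) = 3.625
Node u (S = 22.1): V_u = e^(−0.0225)·[0.5886·0.0000 + 0.4114·0.0000] = 0.0000
Node d (S = 18.1): V_d = e^(−0.0225)·[0.5886·0.0000 + 0.4114·3.6254] = 1.4583
Node 0 (S = 20): V_0 = e^(−0.0225)·[0.5886·0.0000 + 0.4114·1.4583] = 0.5866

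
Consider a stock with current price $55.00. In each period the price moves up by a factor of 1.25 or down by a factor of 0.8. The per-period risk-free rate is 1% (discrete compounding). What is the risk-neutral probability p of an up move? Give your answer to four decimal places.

p = 0.4667

Risk-neutral probability p = (1 + 0.01 − 0.8)/(1.25 − 0.8) = 0.2100/0.4500 = 0.4667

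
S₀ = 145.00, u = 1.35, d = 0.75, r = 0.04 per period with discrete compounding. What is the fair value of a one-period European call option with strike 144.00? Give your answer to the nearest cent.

24.05

Risk-neutral probability p = (1 + 0.04 − 0.75)/(1.35 − 0.75) = 0.2900/0.6000 = 0.4833
Terminal stock prices: S_u = 195.8, S_d = 108.8
Terminal payoffs (S − K): max(51.75, 0) = 51.75, max(-35.25, 0) = 0
Node 0 (S = 145): V_0 = 1/1.04·[0.4833·51.7500 + 0.5167·0.0000] = 24.0505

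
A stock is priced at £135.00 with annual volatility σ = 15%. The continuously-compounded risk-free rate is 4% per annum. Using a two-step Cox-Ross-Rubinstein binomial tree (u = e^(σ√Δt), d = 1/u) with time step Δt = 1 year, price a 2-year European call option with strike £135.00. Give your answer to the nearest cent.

£15.60

CRR parameters: u = e^(σ√Δt) = e^(0.15·√1) = 1.1618, d = 1/u = 0.8607
Per-period rate: rΔt = 0.04·1 = 0.04, so R = e^0.04 = 1.0408
Risk-neutral probability p = (e^0.04 − 0.8607)/(1.1618 − 0.8607) = 0.1801/0.3011 = 0.5981
Terminal stock prices: S_uu = 182.2, S_ud = 135, S_dd = 100
Terminal payoffs (S − K): max(47.23, 0) = 47.23, max(0, 0) = 0, max(-34.99, 0) = 0
Node u (S = 156.8): V_u = e^(−0.04)·[0.5981·47.2309 + 0.4019·0.0000] = 27.1410
Node d (S = 116.2): V_d = e^(−0.04)·[0.5981·0.0000 + 0.4019·0.0000] = 0.0000
Node 0 (S = 135): V_0 = e^(−0.04)·[0.5981·27.1410 + 0.4019·0.0000] = 15.5965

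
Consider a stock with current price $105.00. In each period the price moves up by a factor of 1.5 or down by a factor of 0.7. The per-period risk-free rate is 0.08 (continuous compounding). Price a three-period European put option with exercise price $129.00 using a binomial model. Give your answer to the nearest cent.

$26.24

Risk-neutral probability p = (e^0.08 − 0.7)/(1.5 − 0.7) = 0.3833/0.8000 = 0.4791
Terminal stock prices: S_uuu = 354.4, S_uud = 165.4, S_udd = 77.17, S_ddd = 36.01
Terminal payoffs (K − S): max(-225.4, 0) = 0, max(-36.38, 0) = 0, max(51.83, 0) = 51.83, max(92.99, 0) = 92.99
Node uu (S = 236.2): V_uu = e^(−0.08)·[0.4791·0.0000 + 0.5209·0.0000] = 0.0000
Node ud (S = 110.2): V_ud = e^(−0.08)·[0.4791·0.0000 + 0.5209·51.8250] = 24.9197
Node dd (S = 51.45): V_dd = e^(−0.08)·[0.4791·51.8250 + 0.5209·92.9850] = 67.6320
Node u (S = 157.5): V_u = e^(−0.08)·[0.4791·0.0000 + 0.5209·24.9197] = 11.9825
Node d (S = 73.5): V_d = e^(−0.08)·[0.4791·24.9197 + 0.5209·67.6320] = 43.5417
Node 0 (S = 105): V_0 = e^(−0.08)·[0.4791·11.9825 + 0.5209·43.5417] = 26.2363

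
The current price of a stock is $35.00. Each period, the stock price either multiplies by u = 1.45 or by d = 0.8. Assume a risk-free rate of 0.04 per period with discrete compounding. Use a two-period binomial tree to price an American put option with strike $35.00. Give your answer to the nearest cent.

Risk-neutral probability p = (1 + 0.04 − 0.8)/(1.45 − 0.8) = 0.2400/0.6500 = 0.3692
Terminal stock prices: S_uu = 73.59, S_ud = 40.6, S_dd = 22.4
Terminal payoffs (K − S): max(-38.59, 0) = 0, max(-5.6, 0) = 0, max(12.6, 0) = 12.6
Node u (S = 50.75): continuation = 1/1.04·[0.3692·0.0000 + 0.6308·0.0000] = 0.0000; exercise value = 0.0000 ≤ continuation, so V_u = 0.0000
Node d (S = 28): continuation = 1/1.04·[0.3692·0.0000 + 0.6308·12.6000] = 7.6420; exercise value = 7.0000 ≤ continuation, so V_d = 7.6420
Node 0 (S = 35): continuation = 1/1.04·[0.3692·0.0000 + 0.6308·7.6420] = 4.6349; exercise value = 0.0000 ≤ continuation, so V_0 = 4.6349

$4.63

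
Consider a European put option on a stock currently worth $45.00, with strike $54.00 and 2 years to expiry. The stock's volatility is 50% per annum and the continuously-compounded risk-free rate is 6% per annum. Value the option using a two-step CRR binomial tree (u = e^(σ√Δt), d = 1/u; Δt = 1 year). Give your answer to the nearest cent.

$14.46

CRR parameters: u = e^(σ√Δt) = e^(0.5·√1) = 1.6487, d = 1/u = 0.6065
Per-period rate: rΔt = 0.06·1 = 0.06, so R = e^0.06 = 1.0618
Risk-neutral probability p = (e^0.06 − 0.6065)/(1.6487 − 0.6065) = 0.4553/1.0422 = 0.4369
Terminal stock prices: S_uu = 122.3, S_ud = 45, S_dd = 16.55
Terminal payoffs (K − S): max(-68.32, 0) = 0, max(9, 0) = 9, max(37.45, 0) = 37.45
Node u (S = 74.19): V_u = e^(−0.06)·[0.4369·0.0000 + 0.5631·9.0000] = 4.7730
Node d (S = 27.29): V_d = e^(−0.06)·[0.4369·9.0000 + 0.5631·37.4454] = 23.5614
Node 0 (S = 45): V_0 = e^(−0.06)·[0.4369·4.7730 + 0.5631·23.5614] = 14.4591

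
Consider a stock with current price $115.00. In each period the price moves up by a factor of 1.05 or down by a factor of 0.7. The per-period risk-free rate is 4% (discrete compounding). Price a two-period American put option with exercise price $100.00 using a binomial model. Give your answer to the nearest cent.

Risk-neutral probability p = (1 + 0.04 − 0.7)/(1.05 − 0.7) = 0.3400/0.3500 = 0.9714
Terminal stock prices: S_uu = 126.8, S_ud = 84.52, S_dd = 56.35
Terminal payoffs (K − S): max(-26.79, 0) = 0, max(15.48, 0) = 15.48, max(43.65, 0) = 43.65
Node u (S = 120.8): continuation = 1/1.04·[0.9714·0.0000 + 0.0286·15.4750] = 0.4251; exercise value = 0.0000 ≤ continuation, so V_u = 0.4251
Node d (S = 80.5): continuation = 1/1.04·[0.9714·15.4750 + 0.0286·43.6500] = 15.6538; exercise value = 19.5000 > continuation, so V_d = 19.5000 (exercise)
Node 0 (S = 115): continuation = 1/1.04·[0.9714·0.4251 + 0.0286·19.5000] = 0.9328; exercise value = 0.0000 ≤ continuation, so V_0 = 0.9328

$0.93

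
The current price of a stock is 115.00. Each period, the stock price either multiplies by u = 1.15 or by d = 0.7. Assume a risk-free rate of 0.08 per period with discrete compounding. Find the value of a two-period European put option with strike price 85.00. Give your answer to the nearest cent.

Risk-neutral probability p = (1 + 0.08 − 0.7)/(1.15 − 0.7) = 0.3800/0.4500 = 0.8444
Terminal stock prices: S_uu = 152.1, S_ud = 92.57, S_dd = 56.35
Terminal payoffs (K − S): max(-67.09, 0) = 0, max(-7.575, 0) = 0, max(28.65, 0) = 28.65
Node u (S = 132.2): V_u = 1/1.08·[0.8444·0.0000 + 0.1556·0.0000] = 0.0000
Node d (S = 80.5): V_d = 1/1.08·[0.8444·0.0000 + 0.1556·28.6500] = 4.1265
Node 0 (S = 115): V_0 = 1/1.08·[0.8444·0.0000 + 0.1556·4.1265] = 0.5944

0.59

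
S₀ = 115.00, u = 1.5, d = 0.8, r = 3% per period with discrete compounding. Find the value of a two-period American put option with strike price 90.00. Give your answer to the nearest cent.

Risk-neutral probability p = (1 + 0.03 − 0.8)/(1.5 − 0.8) = 0.2300/0.7000 = 0.3286
Terminal stock prices: S_uu = 258.8, S_ud = 138, S_dd = 73.6
Terminal payoffs (K − S): max(-168.8, 0) = 0, max(-48, 0) = 0, max(16.4, 0) = 16.4
Node u (S = 172.5): continuation = 1/1.03·[0.3286·0.0000 + 0.6714·0.0000] = 0.0000; exercise value = 0.0000 ≤ continuation, so V_u = 0.0000
Node d (S = 92): continuation = 1/1.03·[0.3286·0.0000 + 0.6714·16.4000] = 10.6907; exercise value = 0.0000 ≤ continuation, so V_d = 10.6907
Node 0 (S = 115): continuation = 1/1.03·[0.3286·0.0000 + 0.6714·10.6907] = 6.9690; exercise value = 0.0000 ≤ continuation, so V_0 = 6.9690

6.97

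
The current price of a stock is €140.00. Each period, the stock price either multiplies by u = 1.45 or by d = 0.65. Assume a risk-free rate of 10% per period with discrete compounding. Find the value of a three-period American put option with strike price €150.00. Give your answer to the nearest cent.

Risk-neutral probability p = (1 + 0.1 − 0.65)/(1.45 − 0.65) = 0.4500/0.8000 = 0.5625
Terminal stock prices: S_uuu = 426.8, S_uud = 191.3, S_udd = 85.77, S_ddd = 38.45
Terminal payoffs (K − S): max(-276.8, 0) = 0, max(-41.33, 0) = 0, max(64.23, 0) = 64.23, max(111.6, 0) = 111.6
Node uu (S = 294.4): continuation = 1/1.1·[0.5625·0.0000 + 0.4375·0.0000] = 0.0000; exercise value = 0.0000 ≤ continuation, so V_uu = 0.0000
Node ud (S = 132): continuation = 1/1.1·[0.5625·0.0000 + 0.4375·64.2325] = 25.5470; exercise value = 18.0500 ≤ continuation, so V_ud = 25.5470
Node dd (S = 59.15): continuation = 1/1.1·[0.5625·64.2325 + 0.4375·111.5525] = 77.2136; exercise value = 90.8500 > continuation, so V_dd = 90.8500 (exercise)
Node u (S = 203): continuation = 1/1.1·[0.5625·0.0000 + 0.4375·25.5470] = 10.1607; exercise value = 0.0000 ≤ continuation, so V_u = 10.1607
Node d (S = 91): continuation = 1/1.1·[0.5625·25.5470 + 0.4375·90.8500] = 49.1973; exercise value = 59.0000 > continuation, so V_d = 59.0000 (exercise)
Node 0 (S = 140): continuation = 1/1.1·[0.5625·10.1607 + 0.4375·59.0000] = 28.6617; exercise value = 10.0000 ≤ continuation, so V_0 = 28.6617

€28.66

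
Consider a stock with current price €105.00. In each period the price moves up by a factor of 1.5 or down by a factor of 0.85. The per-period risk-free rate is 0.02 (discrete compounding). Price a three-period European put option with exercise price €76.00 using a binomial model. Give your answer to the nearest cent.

€4.37

Risk-neutral probability p = (1 + 0.02 − 0.85)/(1.5 − 0.85) = 0.1700/0.6500 = 0.2615
Terminal stock prices: S_uuu = 354.4, S_uud = 200.8, S_udd = 113.8, S_ddd = 64.48
Terminal payoffs (K − S): max(-278.4, 0) = 0, max(-124.8, 0) = 0, max(-37.79, 0) = 0, max(11.52, 0) = 11.52
Node uu (S = 236.2): V_uu = 1/1.02·[0.2615·0.0000 + 0.7385·0.0000] = 0.0000
Node ud (S = 133.9): V_ud = 1/1.02·[0.2615·0.0000 + 0.7385·0.0000] = 0.0000
Node dd (S = 75.86): V_dd = 1/1.02·[0.2615·0.0000 + 0.7385·11.5169] = 8.3380
Node u (S = 157.5): V_u = 1/1.02·[0.2615·0.0000 + 0.7385·0.0000] = 0.0000
Node d (S = 89.25): V_d = 1/1.02·[0.2615·0.0000 + 0.7385·8.3380] = 6.0366
Node 0 (S = 105): V_0 = 1/1.02·[0.2615·0.0000 + 0.7385·6.0366] = 4.3704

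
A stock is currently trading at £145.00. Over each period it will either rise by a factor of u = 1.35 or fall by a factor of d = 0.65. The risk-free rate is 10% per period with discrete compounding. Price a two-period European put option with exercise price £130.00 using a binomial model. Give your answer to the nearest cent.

Risk-neutral probability p = (1 + 0.1 − 0.65)/(1.35 − 0.65) = 0.4500/0.7000 = 0.6429
Terminal stock prices: S_uu = 264.3, S_ud = 127.2, S_dd = 61.26
Terminal payoffs (K − S): max(-134.3, 0) = 0, max(2.762, 0) = 2.762, max(68.74, 0) = 68.74
Node u (S = 195.8): V_u = 1/1.1·[0.6429·0.0000 + 0.3571·2.7625] = 0.8969
Node d (S = 94.25): V_d = 1/1.1·[0.6429·2.7625 + 0.3571·68.7375] = 23.9318
Node 0 (S = 145): V_0 = 1/1.1·[0.6429·0.8969 + 0.3571·23.9318] = 8.2942

£8.29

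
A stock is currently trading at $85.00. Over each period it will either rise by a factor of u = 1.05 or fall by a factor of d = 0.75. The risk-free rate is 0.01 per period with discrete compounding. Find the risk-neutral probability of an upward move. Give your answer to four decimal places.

Risk-neutral probability p = (1 + 0.01 − 0.75)/(1.05 − 0.75) = 0.2600/0.3000 = 0.8667

p = 0.8667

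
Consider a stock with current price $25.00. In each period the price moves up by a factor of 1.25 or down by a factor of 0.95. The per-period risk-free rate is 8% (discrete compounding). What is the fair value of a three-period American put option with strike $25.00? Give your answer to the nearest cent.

Risk-neutral probability p = (1 + 0.08 − 0.95)/(1.25 − 0.95) = 0.1300/0.3000 = 0.4333
Terminal stock prices: S_uuu = 48.83, S_uud = 37.11, S_udd = 28.2, S_ddd = 21.43
Terminal payoffs (K − S): max(-23.83, 0) = 0, max(-12.11, 0) = 0, max(-3.203, 0) = 0, max(3.566, 0) = 3.566
Node uu (S = 39.06): continuation = 1/1.08·[0.4333·0.0000 + 0.5667·0.0000] = 0.0000; exercise value = 0.0000 ≤ continuation, so V_uu = 0.0000
Node ud (S = 29.69): continuation = 1/1.08·[0.4333·0.0000 + 0.5667·0.0000] = 0.0000; exercise value = 0.0000 ≤ continuation, so V_ud = 0.0000
Node dd (S = 22.56): continuation = 1/1.08·[0.4333·0.0000 + 0.5667·3.5656] = 1.8709; exercise value = 2.4375 > continuation, so V_dd = 2.4375 (exercise)
Node u (S = 31.25): continuation = 1/1.08·[0.4333·0.0000 + 0.5667·0.0000] = 0.0000; exercise value = 0.0000 ≤ continuation, so V_u = 0.0000
Node d (S = 23.75): continuation = 1/1.08·[0.4333·0.0000 + 0.5667·2.4375] = 1.2789; exercise value = 1.2500 ≤ continuation, so V_d = 1.2789
Node 0 (S = 25): continuation = 1/1.08·[0.4333·0.0000 + 0.5667·1.2789] = 0.6710; exercise value = 0.0000 ≤ continuation, so V_0 = 0.6710

$0.67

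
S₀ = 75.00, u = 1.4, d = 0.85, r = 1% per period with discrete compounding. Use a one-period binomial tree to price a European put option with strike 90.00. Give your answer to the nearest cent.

Risk-neutral probability p = (1 + 0.01 − 0.85)/(1.4 − 0.85) = 0.1600/0.5500 = 0.2909
Terminal stock prices: S_u = 105, S_d = 63.75
Terminal payoffs (K − S): max(-15, 0) = 0, max(26.25, 0) = 26.25
Node 0 (S = 75): V_0 = 1/1.01·[0.2909·0.0000 + 0.7091·26.2500] = 18.4293

18.43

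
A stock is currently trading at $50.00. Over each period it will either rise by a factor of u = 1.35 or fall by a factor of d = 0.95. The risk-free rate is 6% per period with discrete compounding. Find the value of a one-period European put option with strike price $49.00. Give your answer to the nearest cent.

Risk-neutral probability p = (1 + 0.06 − 0.95)/(1.35 − 0.95) = 0.1100/0.4000 = 0.2750
Terminal stock prices: S_u = 67.5, S_d = 47.5
Terminal payoffs (K − S): max(-18.5, 0) = 0, max(1.5, 0) = 1.5
Node 0 (S = 50): V_0 = 1/1.06·[0.2750·0.0000 + 0.7250·1.5000] = 1.0259

$1.03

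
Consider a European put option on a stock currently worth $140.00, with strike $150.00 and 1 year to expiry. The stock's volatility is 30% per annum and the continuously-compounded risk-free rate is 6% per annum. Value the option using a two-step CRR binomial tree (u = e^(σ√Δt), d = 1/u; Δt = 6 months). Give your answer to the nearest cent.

$17.46

CRR parameters: u = e^(σ√Δt) = e^(0.3·√0.5) = 1.2363, d = 1/u = 0.8089
Per-period rate: rΔt = 0.06·0.5 = 0.03, so R = e^0.03 = 1.0305
Risk-neutral probability p = (e^0.03 − 0.8089)/(1.2363 − 0.8089) = 0.2216/0.4275 = 0.5184
Terminal stock prices: S_uu = 214, S_ud = 140, S_dd = 91.6
Terminal payoffs (K − S): max(-63.99, 0) = 0, max(10, 0) = 10, max(58.4, 0) = 58.4
Node u (S = 173.1): V_u = e^(−0.03)·[0.5184·0.0000 + 0.4816·10.0000] = 4.6736
Node d (S = 113.2): V_d = e^(−0.03)·[0.5184·10.0000 + 0.4816·58.4048] = 32.3267
Node 0 (S = 140): V_0 = e^(−0.03)·[0.5184·4.6736 + 0.4816·32.3267] = 17.4593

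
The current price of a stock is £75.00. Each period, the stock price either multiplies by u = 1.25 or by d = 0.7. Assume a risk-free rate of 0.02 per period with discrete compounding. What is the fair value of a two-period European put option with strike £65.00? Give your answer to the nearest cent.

Risk-neutral probability p = (1 + 0.02 − 0.7)/(1.25 − 0.7) = 0.3200/0.5500 = 0.5818
Terminal stock prices: S_uu = 117.2, S_ud = 65.62, S_dd = 36.75
Terminal payoffs (K − S): max(-52.19, 0) = 0, max(-0.625, 0) = 0, max(28.25, 0) = 28.25
Node u (S = 93.75): V_u = 1/1.02·[0.5818·0.0000 + 0.4182·0.0000] = 0.0000
Node d (S = 52.5): V_d = 1/1.02·[0.5818·0.0000 + 0.4182·28.2500] = 11.5820
Node 0 (S = 75): V_0 = 1/1.02·[0.5818·0.0000 + 0.4182·11.5820] = 4.7484

£4.75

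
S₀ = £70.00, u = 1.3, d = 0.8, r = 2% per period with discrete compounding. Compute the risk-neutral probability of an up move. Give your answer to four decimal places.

Risk-neutral probability p = (1 + 0.02 − 0.8)/(1.3 − 0.8) = 0.2200/0.5000 = 0.4400

p = 0.4400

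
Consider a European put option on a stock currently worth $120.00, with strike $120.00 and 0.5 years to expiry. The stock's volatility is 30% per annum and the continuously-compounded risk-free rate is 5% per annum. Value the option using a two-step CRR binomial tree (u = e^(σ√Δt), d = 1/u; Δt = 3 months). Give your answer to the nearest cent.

CRR parameters: u = e^(σ√Δt) = e^(0.3·√0.25) = 1.1618, d = 1/u = 0.8607
Per-period rate: rΔt = 0.05·0.25 = 0.0125, so R = e^0.0125 = 1.0126
Risk-neutral probability p = (e^0.0125 − 0.8607)/(1.1618 − 0.8607) = 0.1519/0.3011 = 0.5043
Terminal stock prices: S_uu = 162, S_ud = 120, S_dd = 88.9
Terminal payoffs (K − S): max(-41.98, 0) = 0, max(0, 0) = 0, max(31.1, 0) = 31.1
Node u (S = 139.4): V_u = e^(−0.0125)·[0.5043·0.0000 + 0.4957·0.0000] = 0.0000
Node d (S = 103.3): V_d = e^(−0.0125)·[0.5043·0.0000 + 0.4957·31.1018] = 15.2244
Node 0 (S = 120): V_0 = e^(−0.0125)·[0.5043·0.0000 + 0.4957·15.2244] = 7.4524

$7.45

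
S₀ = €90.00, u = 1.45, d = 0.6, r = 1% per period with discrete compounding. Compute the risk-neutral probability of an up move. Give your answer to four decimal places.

p = 0.4824

Risk-neutral probability p = (1 + 0.01 − 0.6)/(1.45 − 0.6) = 0.4100/0.8500 = 0.4824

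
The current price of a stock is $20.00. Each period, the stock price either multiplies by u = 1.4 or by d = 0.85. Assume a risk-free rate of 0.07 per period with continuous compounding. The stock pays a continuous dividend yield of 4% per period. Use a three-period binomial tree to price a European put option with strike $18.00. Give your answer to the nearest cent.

Per-period risk-free factor R = e^0.07 = 1.0725; dividend-adjusted growth = e^(0.07−0.04) = 1.0305.
Risk-neutral probability p = (1.0305 − 0.85)/(1.4 − 0.85) = 0.1805/0.5500 = 0.3281
Terminal stock prices: S_uuu = 54.88, S_uud = 33.32, S_udd = 20.23, S_ddd = 12.28
Terminal payoffs (K − S): max(-36.88, 0) = 0, max(-15.32, 0) = 0, max(-2.23, 0) = 0, max(5.718, 0) = 5.718
Node uu (S = 39.2): V_uu = e^(−0.07)·[0.3281·0.0000 + 0.6719·0.0000] = 0.0000
Node ud (S = 23.8): V_ud = e^(−0.07)·[0.3281·0.0000 + 0.6719·0.0000] = 0.0000
Node dd (S = 14.45): V_dd = e^(−0.07)·[0.3281·0.0000 + 0.6719·5.7175] = 3.5819
Node u (S = 28): V_u = e^(−0.07)·[0.3281·0.0000 + 0.6719·0.0000] = 0.0000
Node d (S = 17): V_d = e^(−0.07)·[0.3281·0.0000 + 0.6719·3.5819] = 2.2440
Node 0 (S = 20): V_0 = e^(−0.07)·[0.3281·0.0000 + 0.6719·2.2440] = 1.4058

$1.41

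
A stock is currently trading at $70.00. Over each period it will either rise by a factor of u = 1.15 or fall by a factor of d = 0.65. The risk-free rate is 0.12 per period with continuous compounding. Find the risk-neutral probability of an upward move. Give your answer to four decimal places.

p = 0.9550

Risk-neutral probability p = (e^0.12 − 0.65)/(1.15 − 0.65) = 0.4775/0.5000 = 0.9550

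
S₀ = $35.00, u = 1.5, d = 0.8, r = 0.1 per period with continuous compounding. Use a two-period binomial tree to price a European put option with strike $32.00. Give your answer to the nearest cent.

$2.50

Risk-neutral probability p = (e^0.1 − 0.8)/(1.5 − 0.8) = 0.3052/0.7000 = 0.4360
Terminal stock prices: S_uu = 78.75, S_ud = 42, S_dd = 22.4
Terminal payoffs (K − S): max(-46.75, 0) = 0, max(-10, 0) = 0, max(9.6, 0) = 9.6
Node u (S = 52.5): V_u = e^(−0.1)·[0.4360·0.0000 + 0.5640·0.0000] = 0.0000
Node d (S = 28): V_d = e^(−0.1)·[0.4360·0.0000 + 0.5640·9.6000] = 4.8995
Node 0 (S = 35): V_0 = e^(−0.1)·[0.4360·0.0000 + 0.5640·4.8995] = 2.5005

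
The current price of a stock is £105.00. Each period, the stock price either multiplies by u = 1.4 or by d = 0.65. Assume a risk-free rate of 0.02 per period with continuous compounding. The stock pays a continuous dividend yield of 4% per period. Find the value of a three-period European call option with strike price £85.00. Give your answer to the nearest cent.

£31.27

Per-period risk-free factor R = e^0.02 = 1.0202; dividend-adjusted growth = e^(0.02−0.04) = 0.9802.
Risk-neutral probability p = (0.9802 − 0.65)/(1.4 − 0.65) = 0.3302/0.7500 = 0.4403
Terminal stock prices: S_uuu = 288.1, S_uud = 133.8, S_udd = 62.11, S_ddd = 28.84
Terminal payoffs (S − K): max(203.1, 0) = 203.1, max(48.77, 0) = 48.77, max(-22.89, 0) = 0, max(-56.16, 0) = 0
Node uu (S = 205.8): V_uu = e^(−0.02)·[0.4403·203.1200 + 0.5597·48.7700] = 114.4136
Node ud (S = 95.55): V_ud = e^(−0.02)·[0.4403·48.7700 + 0.5597·0.0000] = 21.0466
Node dd (S = 44.36): V_dd = e^(−0.02)·[0.4403·0.0000 + 0.5597·0.0000] = 0.0000
Node u (S = 147): V_u = e^(−0.02)·[0.4403·114.4136 + 0.5597·21.0466] = 60.9221
Node d (S = 68.25): V_d = e^(−0.02)·[0.4403·21.0466 + 0.5597·0.0000] = 9.0826
Node 0 (S = 105): V_0 = e^(−0.02)·[0.4403·60.9221 + 0.5597·9.0826] = 31.2739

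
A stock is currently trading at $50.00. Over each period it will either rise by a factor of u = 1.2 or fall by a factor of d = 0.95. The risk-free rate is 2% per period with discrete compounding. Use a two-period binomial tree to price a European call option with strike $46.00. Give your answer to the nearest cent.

Risk-neutral probability p = (1 + 0.02 − 0.95)/(1.2 − 0.95) = 0.0700/0.2500 = 0.2800
Terminal stock prices: S_uu = 72, S_ud = 57, S_dd = 45.12
Terminal payoffs (S − K): max(26, 0) = 26, max(11, 0) = 11, max(-0.875, 0) = 0
Node u (S = 60): V_u = 1/1.02·[0.2800·26.0000 + 0.7200·11.0000] = 14.9020
Node d (S = 47.5): V_d = 1/1.02·[0.2800·11.0000 + 0.7200·0.0000] = 3.0196
Node 0 (S = 50): V_0 = 1/1.02·[0.2800·14.9020 + 0.7200·3.0196] = 6.2222

$6.22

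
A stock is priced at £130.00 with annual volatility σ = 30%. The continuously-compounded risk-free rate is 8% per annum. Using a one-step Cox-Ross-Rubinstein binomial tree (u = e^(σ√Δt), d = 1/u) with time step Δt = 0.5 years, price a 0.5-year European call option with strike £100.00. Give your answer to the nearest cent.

£33.92

CRR parameters: u = e^(σ√Δt) = e^(0.3·√0.5) = 1.2363, d = 1/u = 0.8089
Per-period rate: rΔt = 0.08·0.5 = 0.04, so R = e^0.04 = 1.0408
Risk-neutral probability p = (e^0.04 − 0.8089)/(1.2363 − 0.8089) = 0.2320/0.4275 = 0.5426
Terminal stock prices: S_u = 160.7, S_d = 105.2
Terminal payoffs (S − K): max(60.72, 0) = 60.72, max(5.152, 0) = 5.152
Node 0 (S = 130): V_0 = e^(−0.04)·[0.5426·60.7204 + 0.4574·5.1515] = 33.9211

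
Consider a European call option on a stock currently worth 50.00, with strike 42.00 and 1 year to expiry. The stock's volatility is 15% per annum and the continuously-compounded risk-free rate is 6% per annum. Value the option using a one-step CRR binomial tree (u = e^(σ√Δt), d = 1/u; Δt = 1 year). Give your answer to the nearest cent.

CRR parameters: u = e^(σ√Δt) = e^(0.15·√1) = 1.1618, d = 1/u = 0.8607
Per-period rate: rΔt = 0.06·1 = 0.06, so R = e^0.06 = 1.0618
Risk-neutral probability p = (e^0.06 − 0.8607)/(1.1618 − 0.8607) = 0.2011/0.3011 = 0.6679
Terminal stock prices: S_u = 58.09, S_d = 43.04
Terminal payoffs (S − K): max(16.09, 0) = 16.09, max(1.035, 0) = 1.035
Node 0 (S = 50): V_0 = e^(−0.06)·[0.6679·16.0917 + 0.3321·1.0354] = 10.4459

10.45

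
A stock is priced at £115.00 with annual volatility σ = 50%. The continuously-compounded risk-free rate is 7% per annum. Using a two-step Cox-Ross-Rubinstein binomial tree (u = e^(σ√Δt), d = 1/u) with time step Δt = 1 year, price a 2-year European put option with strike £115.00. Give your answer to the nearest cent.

CRR parameters: u = e^(σ√Δt) = e^(0.5·√1) = 1.6487, d = 1/u = 0.6065
Per-period rate: rΔt = 0.07·1 = 0.07, so R = e^0.07 = 1.0725
Risk-neutral probability p = (e^0.07 − 0.6065)/(1.6487 − 0.6065) = 0.4660/1.0422 = 0.4471
Terminal stock prices: S_uu = 312.6, S_ud = 115, S_dd = 42.31
Terminal payoffs (K − S): max(-197.6, 0) = 0, max(0, 0) = 0, max(72.69, 0) = 72.69
Node u (S = 189.6): V_u = e^(−0.07)·[0.4471·0.0000 + 0.5529·0.0000] = 0.0000
Node d (S = 69.75): V_d = e^(−0.07)·[0.4471·0.0000 + 0.5529·72.6939] = 37.4743
Node 0 (S = 115): V_0 = e^(−0.07)·[0.4471·0.0000 + 0.5529·37.4743] = 19.3183

£19.32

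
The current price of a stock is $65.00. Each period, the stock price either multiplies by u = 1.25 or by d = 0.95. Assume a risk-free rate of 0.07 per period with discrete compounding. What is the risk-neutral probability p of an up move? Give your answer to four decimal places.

p = 0.4000

Risk-neutral probability p = (1 + 0.07 − 0.95)/(1.25 − 0.95) = 0.1200/0.3000 = 0.4000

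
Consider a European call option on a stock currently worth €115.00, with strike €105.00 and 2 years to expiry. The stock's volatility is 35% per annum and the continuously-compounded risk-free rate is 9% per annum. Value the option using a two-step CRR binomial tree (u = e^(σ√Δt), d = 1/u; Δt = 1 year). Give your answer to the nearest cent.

€35.57

CRR parameters: u = e^(σ√Δt) = e^(0.35·√1) = 1.4191, d = 1/u = 0.7047
Per-period rate: rΔt = 0.09·1 = 0.09, so R = e^0.09 = 1.0942
Risk-neutral probability p = (e^0.09 − 0.7047)/(1.4191 − 0.7047) = 0.3895/0.7144 = 0.5452
Terminal stock prices: S_uu = 231.6, S_ud = 115, S_dd = 57.11
Terminal payoffs (S − K): max(126.6, 0) = 126.6, max(10, 0) = 10, max(-47.89, 0) = 0
Node u (S = 163.2): V_u = e^(−0.09)·[0.5452·126.5816 + 0.4548·10.0000] = 67.2300
Node d (S = 81.04): V_d = e^(−0.09)·[0.5452·10.0000 + 0.4548·0.0000] = 4.9828
Node 0 (S = 115): V_0 = e^(−0.09)·[0.5452·67.2300 + 0.4548·4.9828] = 35.5707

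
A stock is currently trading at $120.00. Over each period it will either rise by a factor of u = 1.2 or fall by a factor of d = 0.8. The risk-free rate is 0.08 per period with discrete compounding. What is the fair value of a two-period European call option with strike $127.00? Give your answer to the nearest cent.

$19.24

Risk-neutral probability p = (1 + 0.08 − 0.8)/(1.2 − 0.8) = 0.2800/0.4000 = 0.7000
Terminal stock prices: S_uu = 172.8, S_ud = 115.2, S_dd = 76.8
Terminal payoffs (S − K): max(45.8, 0) = 45.8, max(-11.8, 0) = 0, max(-50.2, 0) = 0
Node u (S = 144): V_u = 1/1.08·[0.7000·45.8000 + 0.3000·0.0000] = 29.6852
Node d (S = 96): V_d = 1/1.08·[0.7000·0.0000 + 0.3000·0.0000] = 0.0000
Node 0 (S = 120): V_0 = 1/1.08·[0.7000·29.6852 + 0.3000·0.0000] = 19.2404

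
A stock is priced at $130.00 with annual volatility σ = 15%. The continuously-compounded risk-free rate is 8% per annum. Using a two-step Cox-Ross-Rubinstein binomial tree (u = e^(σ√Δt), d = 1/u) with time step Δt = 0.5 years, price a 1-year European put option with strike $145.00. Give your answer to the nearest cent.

$10.28

CRR parameters: u = e^(σ√Δt) = e^(0.15·√0.5) = 1.1119, d = 1/u = 0.8994
Per-period rate: rΔt = 0.08·0.5 = 0.04, so R = e^0.04 = 1.0408
Risk-neutral probability p = (e^0.04 − 0.8994)/(1.1119 − 0.8994) = 0.1414/0.2125 = 0.6655
Terminal stock prices: S_uu = 160.7, S_ud = 130, S_dd = 105.2
Terminal payoffs (K − S): max(-15.72, 0) = 0, max(15, 0) = 15, max(39.85, 0) = 39.85
Node u (S = 144.5): V_u = e^(−0.04)·[0.6655·0.0000 + 0.3345·15.0000] = 4.8203
Node d (S = 116.9): V_d = e^(−0.04)·[0.6655·15.0000 + 0.3345·39.8485] = 22.3970
Node 0 (S = 130): V_0 = e^(−0.04)·[0.6655·4.8203 + 0.3345·22.3970] = 10.2796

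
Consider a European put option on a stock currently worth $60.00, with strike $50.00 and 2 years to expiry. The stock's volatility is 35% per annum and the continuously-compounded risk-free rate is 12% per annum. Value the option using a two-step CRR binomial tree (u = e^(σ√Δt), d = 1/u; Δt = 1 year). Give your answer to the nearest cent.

CRR parameters: u = e^(σ√Δt) = e^(0.35·√1) = 1.4191, d = 1/u = 0.7047
Per-period rate: rΔt = 0.12·1 = 0.12, so R = e^0.12 = 1.1275
Risk-neutral probability p = (e^0.12 − 0.7047)/(1.4191 − 0.7047) = 0.4228/0.7144 = 0.5919
Terminal stock prices: S_uu = 120.8, S_ud = 60, S_dd = 29.8
Terminal payoffs (K − S): max(-70.83, 0) = 0, max(-10, 0) = 0, max(20.2, 0) = 20.2
Node u (S = 85.14): V_u = e^(−0.12)·[0.5919·0.0000 + 0.4081·0.0000] = 0.0000
Node d (S = 42.28): V_d = e^(−0.12)·[0.5919·0.0000 + 0.4081·20.2049] = 7.3140
Node 0 (S = 60): V_0 = e^(−0.12)·[0.5919·0.0000 + 0.4081·7.3140] = 2.6476

$2.65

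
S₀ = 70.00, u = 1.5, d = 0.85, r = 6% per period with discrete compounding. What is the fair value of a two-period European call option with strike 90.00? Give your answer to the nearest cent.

Risk-neutral probability p = (1 + 0.06 − 0.85)/(1.5 − 0.85) = 0.2100/0.6500 = 0.3231
Terminal stock prices: S_uu = 157.5, S_ud = 89.25, S_dd = 50.57
Terminal payoffs (S − K): max(67.5, 0) = 67.5, max(-0.75, 0) = 0, max(-39.43, 0) = 0
Node u (S = 105): V_u = 1/1.06·[0.3231·67.5000 + 0.6769·0.0000] = 20.5733
Node d (S = 59.5): V_d = 1/1.06·[0.3231·0.0000 + 0.6769·0.0000] = 0.0000
Node 0 (S = 70): V_0 = 1/1.06·[0.3231·20.5733 + 0.6769·0.0000] = 6.2705

6.27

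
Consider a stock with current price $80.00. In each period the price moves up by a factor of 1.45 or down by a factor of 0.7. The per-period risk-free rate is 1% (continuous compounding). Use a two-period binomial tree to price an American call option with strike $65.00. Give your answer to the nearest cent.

$24.99

Risk-neutral probability p = (e^0.01 − 0.7)/(1.45 − 0.7) = 0.3101/0.7500 = 0.4134
Terminal stock prices: S_uu = 168.2, S_ud = 81.2, S_dd = 39.2
Terminal payoffs (S − K): max(103.2, 0) = 103.2, max(16.2, 0) = 16.2, max(-25.8, 0) = 0
Node u (S = 116): continuation = e^(−0.01)·[0.4134·103.2000 + 0.5866·16.2000] = 51.6468; exercise value = 51.0000 ≤ continuation, so V_u = 51.6468
Node d (S = 56): continuation = e^(−0.01)·[0.4134·16.2000 + 0.5866·0.0000] = 6.6304; exercise value = 0.0000 ≤ continuation, so V_d = 6.6304
Node 0 (S = 80): continuation = e^(−0.01)·[0.4134·51.6468 + 0.5866·6.6304] = 24.9891; exercise value = 15.0000 ≤ continuation, so V_0 = 24.9891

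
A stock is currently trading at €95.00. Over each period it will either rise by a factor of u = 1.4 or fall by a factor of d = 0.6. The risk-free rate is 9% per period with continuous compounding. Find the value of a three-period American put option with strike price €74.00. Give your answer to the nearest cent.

Risk-neutral probability p = (e^0.09 − 0.6)/(1.4 − 0.6) = 0.4942/0.8000 = 0.6177
Terminal stock prices: S_uuu = 260.7, S_uud = 111.7, S_udd = 47.88, S_ddd = 20.52
Terminal payoffs (K − S): max(-186.7, 0) = 0, max(-37.72, 0) = 0, max(26.12, 0) = 26.12, max(53.48, 0) = 53.48
Node uu (S = 186.2): continuation = e^(−0.09)·[0.6177·0.0000 + 0.3823·0.0000] = 0.0000; exercise value = 0.0000 ≤ continuation, so V_uu = 0.0000
Node ud (S = 79.8): continuation = e^(−0.09)·[0.6177·0.0000 + 0.3823·26.1200] = 9.1258; exercise value = 0.0000 ≤ continuation, so V_ud = 9.1258
Node dd (S = 34.2): continuation = e^(−0.09)·[0.6177·26.1200 + 0.3823·53.4800] = 33.4309; exercise value = 39.8000 > continuation, so V_dd = 39.8000 (exercise)
Node u (S = 133): continuation = e^(−0.09)·[0.6177·0.0000 + 0.3823·9.1258] = 3.1884; exercise value = 0.0000 ≤ continuation, so V_u = 3.1884
Node d (S = 57): continuation = e^(−0.09)·[0.6177·9.1258 + 0.3823·39.8000] = 19.0573; exercise value = 17.0000 ≤ continuation, so V_d = 19.0573
Node 0 (S = 95): continuation = e^(−0.09)·[0.6177·3.1884 + 0.3823·19.0573] = 8.4582; exercise value = 0.0000 ≤ continuation, so V_0 = 8.4582

€8.46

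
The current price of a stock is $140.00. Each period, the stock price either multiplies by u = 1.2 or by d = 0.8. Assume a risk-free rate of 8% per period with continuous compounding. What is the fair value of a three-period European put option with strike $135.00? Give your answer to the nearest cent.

Risk-neutral probability p = (e^0.08 − 0.8)/(1.2 − 0.8) = 0.2833/0.4000 = 0.7082
Terminal stock prices: S_uuu = 241.9, S_uud = 161.3, S_udd = 107.5, S_ddd = 71.68
Terminal payoffs (K − S): max(-106.9, 0) = 0, max(-26.28, 0) = 0, max(27.48, 0) = 27.48, max(63.32, 0) = 63.32
Node uu (S = 201.6): V_uu = e^(−0.08)·[0.7082·0.0000 + 0.2918·0.0000] = 0.0000
Node ud (S = 134.4): V_ud = e^(−0.08)·[0.7082·0.0000 + 0.2918·27.4800] = 7.4017
Node dd (S = 89.6): V_dd = e^(−0.08)·[0.7082·27.4800 + 0.2918·63.3200] = 35.0207
Node u (S = 168): V_u = e^(−0.08)·[0.7082·0.0000 + 0.2918·7.4017] = 1.9936
Node d (S = 112): V_d = e^(−0.08)·[0.7082·7.4017 + 0.2918·35.0207] = 14.2718
Node 0 (S = 140): V_0 = e^(−0.08)·[0.7082·1.9936 + 0.2918·14.2718] = 5.1475

$5.15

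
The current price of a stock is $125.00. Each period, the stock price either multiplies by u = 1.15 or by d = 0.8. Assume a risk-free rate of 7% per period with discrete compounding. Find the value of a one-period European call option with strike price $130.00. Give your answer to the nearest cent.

Risk-neutral probability p = (1 + 0.07 − 0.8)/(1.15 − 0.8) = 0.2700/0.3500 = 0.7714
Terminal stock prices: S_u = 143.8, S_d = 100
Terminal payoffs (S − K): max(13.75, 0) = 13.75, max(-30, 0) = 0
Node 0 (S = 125): V_0 = 1/1.07·[0.7714·13.7500 + 0.2286·0.0000] = 9.9132

$9.91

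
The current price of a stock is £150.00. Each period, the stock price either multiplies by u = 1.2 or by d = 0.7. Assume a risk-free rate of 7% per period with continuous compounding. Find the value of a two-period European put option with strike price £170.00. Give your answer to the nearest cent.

Risk-neutral probability p = (e^0.07 − 0.7)/(1.2 − 0.7) = 0.3725/0.5000 = 0.7450
Terminal stock prices: S_uu = 216, S_ud = 126, S_dd = 73.5
Terminal payoffs (K − S): max(-46, 0) = 0, max(44, 0) = 44, max(96.5, 0) = 96.5
Node u (S = 180): V_u = e^(−0.07)·[0.7450·0.0000 + 0.2550·44.0000] = 10.4608
Node d (S = 105): V_d = e^(−0.07)·[0.7450·44.0000 + 0.2550·96.5000] = 53.5069
Node 0 (S = 150): V_0 = e^(−0.07)·[0.7450·10.4608 + 0.2550·53.5069] = 19.9876

£19.99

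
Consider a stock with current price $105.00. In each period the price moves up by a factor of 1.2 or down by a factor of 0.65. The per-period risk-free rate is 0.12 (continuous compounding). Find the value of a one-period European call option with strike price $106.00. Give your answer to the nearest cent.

Risk-neutral probability p = (e^0.12 − 0.65)/(1.2 − 0.65) = 0.4775/0.5500 = 0.8682
Terminal stock prices: S_u = 126, S_d = 68.25
Terminal payoffs (S − K): max(20, 0) = 20, max(-37.75, 0) = 0
Node 0 (S = 105): V_0 = e^(−0.12)·[0.8682·20.0000 + 0.1318·0.0000] = 15.4001

$15.40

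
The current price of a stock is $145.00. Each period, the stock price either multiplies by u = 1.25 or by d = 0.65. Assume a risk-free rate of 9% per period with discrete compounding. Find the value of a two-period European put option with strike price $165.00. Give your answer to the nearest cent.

$21.74

Risk-neutral probability p = (1 + 0.09 − 0.65)/(1.25 − 0.65) = 0.4400/0.6000 = 0.7333
Terminal stock prices: S_uu = 226.6, S_ud = 117.8, S_dd = 61.26
Terminal payoffs (K − S): max(-61.56, 0) = 0, max(47.19, 0) = 47.19, max(103.7, 0) = 103.7
Node u (S = 181.2): V_u = 1/1.09·[0.7333·0.0000 + 0.2667·47.1875] = 11.5443
Node d (S = 94.25): V_d = 1/1.09·[0.7333·47.1875 + 0.2667·103.7375] = 57.1261
Node 0 (S = 145): V_0 = 1/1.09·[0.7333·11.5443 + 0.2667·57.1261] = 21.7427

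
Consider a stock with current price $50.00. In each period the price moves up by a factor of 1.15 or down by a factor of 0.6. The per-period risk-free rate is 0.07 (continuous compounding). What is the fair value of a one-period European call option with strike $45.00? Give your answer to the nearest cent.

$10.01

Risk-neutral probability p = (e^0.07 − 0.6)/(1.15 − 0.6) = 0.4725/0.5500 = 0.8591
Terminal stock prices: S_u = 57.5, S_d = 30
Terminal payoffs (S − K): max(12.5, 0) = 12.5, max(-15, 0) = 0
Node 0 (S = 50): V_0 = e^(−0.07)·[0.8591·12.5000 + 0.1409·0.0000] = 10.0128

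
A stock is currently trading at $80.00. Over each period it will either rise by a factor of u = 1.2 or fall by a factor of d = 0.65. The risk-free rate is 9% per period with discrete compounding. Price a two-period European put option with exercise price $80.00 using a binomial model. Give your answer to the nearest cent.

$6.30

Risk-neutral probability p = (1 + 0.09 − 0.65)/(1.2 − 0.65) = 0.4400/0.5500 = 0.8000
Terminal stock prices: S_uu = 115.2, S_ud = 62.4, S_dd = 33.8
Terminal payoffs (K − S): max(-35.2, 0) = 0, max(17.6, 0) = 17.6, max(46.2, 0) = 46.2
Node u (S = 96): V_u = 1/1.09·[0.8000·0.0000 + 0.2000·17.6000] = 3.2294
Node d (S = 52): V_d = 1/1.09·[0.8000·17.6000 + 0.2000·46.2000] = 21.3945
Node 0 (S = 80): V_0 = 1/1.09·[0.8000·3.2294 + 0.2000·21.3945] = 6.2958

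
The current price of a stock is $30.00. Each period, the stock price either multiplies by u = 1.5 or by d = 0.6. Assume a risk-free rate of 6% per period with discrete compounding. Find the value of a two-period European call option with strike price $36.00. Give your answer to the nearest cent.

$7.32

Risk-neutral probability p = (1 + 0.06 − 0.6)/(1.5 − 0.6) = 0.4600/0.9000 = 0.5111
Terminal stock prices: S_uu = 67.5, S_ud = 27, S_dd = 10.8
Terminal payoffs (S − K): max(31.5, 0) = 31.5, max(-9, 0) = 0, max(-25.2, 0) = 0
Node u (S = 45): V_u = 1/1.06·[0.5111·31.5000 + 0.4889·0.0000] = 15.1887
Node d (S = 18): V_d = 1/1.06·[0.5111·0.0000 + 0.4889·0.0000] = 0.0000
Node 0 (S = 30): V_0 = 1/1.06·[0.5111·15.1887 + 0.4889·0.0000] = 7.3237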